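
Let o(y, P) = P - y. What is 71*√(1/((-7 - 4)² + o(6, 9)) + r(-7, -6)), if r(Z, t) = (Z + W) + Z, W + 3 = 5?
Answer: 71*I*√46097/62 ≈ 245.87*I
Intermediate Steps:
W = 2 (W = -3 + 5 = 2)
r(Z, t) = 2 + 2*Z (r(Z, t) = (Z + 2) + Z = (2 + Z) + Z = 2 + 2*Z)
71*√(1/((-7 - 4)² + o(6, 9)) + r(-7, -6)) = 71*√(1/((-7 - 4)² + (9 - 1*6)) + (2 + 2*(-7))) = 71*√(1/((-11)² + (9 - 6)) + (2 - 14)) = 71*√(1/(121 + 3) - 12) = 71*√(1/124 - 12) = 71*√(-1487/124) = 71*(I*√46097/62) = 71*I*√46097/62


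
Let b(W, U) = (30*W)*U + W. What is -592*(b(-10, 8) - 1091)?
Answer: 2072592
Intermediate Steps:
b(W, U) = W + 30*U*W (b(W, U) = 30*U*W + W = W + 30*U*W)
-592*(b(-10, 8) - 1091) = -592*(-10*(1 + 30*8) - 1091) = -592*(-10*(1 + 240) - 1091) = -592*(-10*241 - 1091) = -592*(-2410 - 1091) = -592*(-3501) = 2072592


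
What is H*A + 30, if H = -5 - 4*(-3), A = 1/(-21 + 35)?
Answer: 61/2 ≈ 30.500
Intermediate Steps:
A = 1/14 ≈ 0.071429
H = 7 (H = -5 + 12 = 7)
H*A + 30 = 7*(1/14) + 30 = 1/2 + 30 = 61/2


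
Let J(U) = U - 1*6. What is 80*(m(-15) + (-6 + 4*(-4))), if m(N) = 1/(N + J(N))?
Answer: -15860/9 ≈ -1762.2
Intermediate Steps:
J(U) = -6 + U (J(U) = U - 6 = -6 + U)
m(N) = 1/(-6 + 2*N) (m(N) = 1/(N + (-6 + N)) = 1/(-6 + 2*N))
80*(m(-15) + (-6 + 4*(-4))) = 80*(1/(2*(-3 - 15)) + (-6 + 4*(-4))) = 80*((½)/(-18) + (-6 - 16)) = 80*((½)*(-1/18) - 22) = 80*(-1/36 - 22) = 80*(-793/36) = -15860/9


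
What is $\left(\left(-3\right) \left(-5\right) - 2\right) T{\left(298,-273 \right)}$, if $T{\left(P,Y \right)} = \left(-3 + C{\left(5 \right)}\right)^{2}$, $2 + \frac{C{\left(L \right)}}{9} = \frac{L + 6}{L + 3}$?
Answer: $\frac{61893}{64} \approx 967.08$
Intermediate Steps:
$C{\left(L \right)} = -18 + \frac{9 \left(6 + L\right)}{3 + L}$ ($C{\left(L \right)} = -18 + 9 \frac{L + 6}{L + 3} = -18 + 9 \frac{6 + L}{3 + L} = -18 + \frac{9 \left(6 + L\right)}{3 + L}$)
$T{\left(P,Y \right)} = \frac{4761}{64}$ ($T{\left(P,Y \right)} = \left(-3 - \frac{45}{3 + 5}\right)^{2} = \left(-3 - \frac{45}{8}\right)^{2} = \left(- \frac{69}{8}\right)^{2} = \frac{4761}{64}$)
$\left(\left(-3\right) \left(-5\right) - 2\right) T{\left(298,-273 \right)} = \left(\left(-3\right) \left(-5\right) - 2\right) \frac{4761}{64} = \left(15 - 2\right) \frac{4761}{64} = 13 \cdot \frac{4761}{64} = \frac{61893}{64}$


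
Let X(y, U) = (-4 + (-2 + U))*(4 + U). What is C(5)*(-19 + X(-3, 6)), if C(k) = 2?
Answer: -38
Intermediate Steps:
X(y, U) = (-6 + U)*(4 + U)
C(5)*(-19 + X(-3, 6)) = 2*(-19 + (-24 + 6**2 - 2*6)) = 2*(-19 + (-24 + 36 - 12)) = 2*(-19 + 0) = 2*(-19) = -38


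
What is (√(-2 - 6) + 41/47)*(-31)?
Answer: -1271/47 - 62*I*√2 ≈ -27.043 - 87.681*I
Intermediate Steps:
(√(-2 - 6) + 41/47)*(-31) = (√(-8) + 41*(1/47))*(-31) = (2*I*√2 + 41/47)*(-31) = (41/47 + 2*I*√2)*(-31) = -1271/47 - 62*I*√2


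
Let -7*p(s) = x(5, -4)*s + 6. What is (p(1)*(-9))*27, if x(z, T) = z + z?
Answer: 3888/7 ≈ 555.43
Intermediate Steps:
x(z, T) = 2*z
p(s) = -6/7 - 10*s/7 (p(s) = -((2*5)*s + 6)/7 = -(10*s + 6)/7 = -(6 + 10*s)/7 = -6/7 - 10*s/7)
(p(1)*(-9))*27 = ((-6/7 - 10/7*1)*(-9))*27 = ((-6/7 - 10/7)*(-9))*27 = -16/7*(-9)*27 = (144/7)*27 = 3888/7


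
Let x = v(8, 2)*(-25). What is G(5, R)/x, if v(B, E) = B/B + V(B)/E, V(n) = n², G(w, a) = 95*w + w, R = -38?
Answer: -32/55 ≈ -0.58182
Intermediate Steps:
G(w, a) = 96*w
v(B, E) = 1 + B²/E (v(B, E) = B/B + B²/E = 1 + B²/E)
x = -825 (x = ((2 + 8²)/2)*(-25) = ((2 + 64)/2)*(-25) = ((½)*66)*(-25) = 33*(-25) = -825)
G(5, R)/x = (96*5)/(-825) = 480*(-1/825) = -32/55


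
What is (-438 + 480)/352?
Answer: 21/176 ≈ 0.11932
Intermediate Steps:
(-438 + 480)/352 = 42*(1/352) = 21/176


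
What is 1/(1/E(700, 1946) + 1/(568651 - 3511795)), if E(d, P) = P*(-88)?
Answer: -63000940464/389299 ≈ -1.6183e+5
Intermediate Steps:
E(d, P) = -88*P
1/(1/E(700, 1946) + 1/(568651 - 3511795)) = 1/(1/(-88*1946) + 1/(568651 - 3511795)) = 1/(1/(-171248) + 1/(-2943144)) = 1/(-1/171248 - 1/2943144) = 1/(-389299/63000940464) = -63000940464/389299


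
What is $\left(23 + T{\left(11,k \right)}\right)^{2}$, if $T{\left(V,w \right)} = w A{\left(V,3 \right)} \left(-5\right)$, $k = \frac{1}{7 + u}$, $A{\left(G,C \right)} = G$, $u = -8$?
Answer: $6084$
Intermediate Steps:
$k = -1$ ($k = \frac{1}{7 - 8} = \frac{1}{-1} = -1$)
$T{\left(V,w \right)} = - 5 V w$ ($T{\left(V,w \right)} = w V \left(-5\right) = V w \left(-5\right) = - 5 V w$)
$\left(23 + T{\left(11,k \right)}\right)^{2} = \left(23 - 55 \left(-1\right)\right)^{2} = \left(23 + 55\right)^{2} = 78^{2} = 6084$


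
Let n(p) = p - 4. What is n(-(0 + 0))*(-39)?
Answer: 156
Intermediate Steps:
n(p) = -4 + p
n(-(0 + 0))*(-39) = (-4 - (0 + 0))*(-39) = (-4 - 1*0)*(-39) = (-4 + 0)*(-39) = -4*(-39) = 156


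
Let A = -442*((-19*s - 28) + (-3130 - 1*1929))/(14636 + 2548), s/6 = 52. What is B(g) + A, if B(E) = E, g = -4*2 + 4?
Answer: 2399947/8592 ≈ 279.32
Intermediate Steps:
s = 312 (s = 6*52 = 312)
g = -4 (g = -8 + 4 = -4)
A = 2434315/8592 (A = -442*((-19*312 - 28) + (-3130 - 1*1929))/(14636 + 2548) = -442/(17184/((-5928 - 28) + (-3130 - 1929))) = -442/(17184/(-5956 - 5059)) = -442/(17184/(-11015)) = -442/(17184*(-1/11015)) = -442/(-17184/11015) = -442*(-11015/17184) = 2434315/8592 ≈ 283.32)
B(g) + A = -4 + 2434315/8592 = 2399947/8592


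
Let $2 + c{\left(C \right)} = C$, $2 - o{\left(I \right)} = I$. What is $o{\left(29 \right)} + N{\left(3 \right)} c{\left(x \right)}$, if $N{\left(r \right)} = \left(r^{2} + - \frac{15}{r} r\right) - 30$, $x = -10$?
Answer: $405$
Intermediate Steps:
$o{\left(I \right)} = 2 - I$
$c{\left(C \right)} = -2 + C$
$N{\left(r \right)} = -45 + r^{2}$ ($N{\left(r \right)} = \left(r^{2} - 15\right) - 30 = \left(-15 + r^{2}\right) - 30 = -45 + r^{2}$)
$o{\left(29 \right)} + N{\left(3 \right)} c{\left(x \right)} = \left(2 - 29\right) + \left(-45 + 3^{2}\right) \left(-2 - 10\right) = \left(2 - 29\right) + \left(-45 + 9\right) \left(-12\right) = -27 - -432 = -27 + 432 = 405$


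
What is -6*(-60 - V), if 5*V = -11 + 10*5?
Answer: 2034/5 ≈ 406.80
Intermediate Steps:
V = 39/5 (V = (-11 + 10*5)/5 = (-11 + 50)/5 = (⅕)*39 = 39/5 ≈ 7.8000)
-6*(-60 - V) = -6*(-60 - 1*39/5) = -6*(-60 - 39/5) = -6*(-339/5) = 2034/5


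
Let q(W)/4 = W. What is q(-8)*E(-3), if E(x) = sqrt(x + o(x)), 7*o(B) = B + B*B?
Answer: -32*I*sqrt(105)/7 ≈ -46.843*I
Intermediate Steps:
o(B) = B/7 + B**2/7 (o(B) = (B + B*B)/7 = (B + B**2)/7 = B/7 + B**2/7)
q(W) = 4*W
E(x) = sqrt(x + x*(1 + x)/7)
q(-8)*E(-3) = (4*(-8))*(sqrt(7)*sqrt(-3*(8 - 3))/7) = -32*sqrt(7)*sqrt(-3*5)/7 = -32*sqrt(7)*sqrt(-15)/7 = -32*sqrt(7)*I*sqrt(15)/7 = -32*I*sqrt(105)/7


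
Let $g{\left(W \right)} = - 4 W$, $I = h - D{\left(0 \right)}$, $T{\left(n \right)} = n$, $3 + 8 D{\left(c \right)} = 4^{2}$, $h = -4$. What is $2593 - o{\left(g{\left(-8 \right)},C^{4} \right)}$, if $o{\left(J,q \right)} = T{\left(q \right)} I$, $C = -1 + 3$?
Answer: $2683$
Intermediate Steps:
$D{\left(c \right)} = \frac{13}{8}$ ($D{\left(c \right)} = - \frac{3}{8} + \frac{4^{2}}{8} = - \frac{3}{8} + \frac{1}{8} \cdot 16 = - \frac{3}{8} + 2 = \frac{13}{8}$)
$I = - \frac{45}{8}$ ($I = -4 - \frac{13}{8} = - \frac{45}{8} \approx -5.625$)
$C = 2$
$o{\left(J,q \right)} = - \frac{45 q}{8}$ ($o{\left(J,q \right)} = q \left(- \frac{45}{8}\right) = - \frac{45 q}{8}$)
$2593 - o{\left(g{\left(-8 \right)},C^{4} \right)} = 2593 - - \frac{45 \cdot 2^{4}}{8} = 2593 - \left(- \frac{45}{8}\right) 16 = 2593 - -90 = 2593 + 90 = 2683$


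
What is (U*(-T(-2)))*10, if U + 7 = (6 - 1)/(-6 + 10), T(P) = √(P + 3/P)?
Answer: 115*I*√14/4 ≈ 107.57*I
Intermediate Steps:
U = -23/4 (U = -7 + (6 - 1)/(-6 + 10) = -7 + 5/4 = -23/4 ≈ -5.7500)
(U*(-T(-2)))*10 = -(-23)*√(-2 + 3/(-2))/4*10 = -(-23)*√(-2 + 3*(-½))/4*10 = -(-23)*√(-2 - 3/2)/4*10 = -(-23)*√(-7/2)/4*10 = -(-23)*I*√14/2/4*10 = -(-23)*I*√14/8*10 = (23*I*√14/8)*10 = 115*I*√14/4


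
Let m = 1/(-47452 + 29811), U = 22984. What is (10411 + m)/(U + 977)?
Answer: 61220150/140898667 ≈ 0.43450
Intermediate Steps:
m = -1/17641 (m = 1/(-17641) = -1/17641 ≈ -5.6686e-5)
(10411 + m)/(U + 977) = (10411 - 1/17641)/(22984 + 977) = (183660450/17641)/23961 = (183660450/17641)*(1/23961) = 61220150/140898667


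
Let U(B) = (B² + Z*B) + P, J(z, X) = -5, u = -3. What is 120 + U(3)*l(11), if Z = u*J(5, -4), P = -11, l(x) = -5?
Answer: -95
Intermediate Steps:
Z = 15 (Z = -3*(-5) = 15)
U(B) = -11 + B² + 15*B (U(B) = (B² + 15*B) - 11 = -11 + B² + 15*B)
120 + U(3)*l(11) = 120 + (-11 + 3² + 15*3)*(-5) = 120 + (-11 + 9 + 45)*(-5) = 120 + 43*(-5) = 120 - 215 = -95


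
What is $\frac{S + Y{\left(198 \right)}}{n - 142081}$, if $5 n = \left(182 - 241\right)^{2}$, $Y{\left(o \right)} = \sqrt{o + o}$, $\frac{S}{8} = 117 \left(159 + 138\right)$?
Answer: $- \frac{347490}{176731} - \frac{15 \sqrt{11}}{353462} \approx -1.9663$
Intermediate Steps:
$S = 277992$ ($S = 8 \cdot 117 \left(159 + 138\right) = 8 \cdot 117 \cdot 297 = 8 \cdot 34749 = 277992$)
$Y{\left(o \right)} = \sqrt{2} \sqrt{o}$ ($Y{\left(o \right)} = \sqrt{2 o} = \sqrt{2} \sqrt{o}$)
$n = \frac{3481}{5}$ ($n = \frac{\left(182 - 241\right)^{2}}{5} = \frac{\left(-59\right)^{2}}{5} = \frac{1}{5} \cdot 3481 = \frac{3481}{5} \approx 696.2$)
$\frac{S + Y{\left(198 \right)}}{n - 142081} = \frac{277992 + \sqrt{2} \sqrt{198}}{\frac{3481}{5} - 142081} = \frac{277992 + \sqrt{2} \cdot 3 \sqrt{22}}{- \frac{706924}{5}} = \left(277992 + 6 \sqrt{11}\right) \left(- \frac{5}{706924}\right) = - \frac{347490}{176731} - \frac{15 \sqrt{11}}{353462}$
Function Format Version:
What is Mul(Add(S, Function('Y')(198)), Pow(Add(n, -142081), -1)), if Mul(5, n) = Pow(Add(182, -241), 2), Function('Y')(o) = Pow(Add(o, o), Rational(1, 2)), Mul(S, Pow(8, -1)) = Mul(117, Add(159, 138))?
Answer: Add(Rational(-347490, 176731), Mul(Rational(-15, 353462), Pow(11, Rational(1, 2)))) ≈ -1.9663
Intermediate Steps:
S = 277992 (S = Mul(8, Mul(117, Add(159, 138))) = Mul(8, Mul(117, 297)) = Mul(8, 34749) = 277992)
Function('Y')(o) = Mul(Pow(2, Rational(1, 2)), Pow(o, Rational(1, 2))) (Function('Y')(o) = Pow(Mul(2, o), Rational(1, 2)) = Mul(Pow(2, Rational(1, 2)), Pow(o, Rational(1, 2))))
n = Rational(3481, 5) (n = Mul(Rational(1, 5), Pow(Add(182, -241), 2)) = Mul(Rational(1, 5), Pow(-59, 2)) = Mul(Rational(1, 5), 3481) = Rational(3481, 5) ≈ 696.20)
Mul(Add(S, Function('Y')(198)), Pow(Add(n, -142081), -1)) = Mul(Add(277992, Mul(Pow(2, Rational(1, 2)), Pow(198, Rational(1, 2)))), Pow(Add(Rational(3481, 5), -142081), -1)) = Mul(Add(277992, Mul(Pow(2, Rational(1, 2)), Mul(3, Pow(22, Rational(1, 2))))), Pow(Rational(-706924, 5), -1)) = Mul(Add(277992, Mul(6, Pow(11, Rational(1, 2)))), Rational(-5, 706924)) = Add(Rational(-347490, 176731), Mul(Rational(-15, 353462), Pow(11, Rational(1, 2))))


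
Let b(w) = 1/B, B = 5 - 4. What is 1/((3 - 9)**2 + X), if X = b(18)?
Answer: 1/37 ≈ 0.027027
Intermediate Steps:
B = 1
b(w) = 1 (b(w) = 1/1 = 1)
X = 1
1/((3 - 9)**2 + X) = 1/((3 - 9)**2 + 1) = 1/((-6)**2 + 1) = 1/(36 + 1) = 1/37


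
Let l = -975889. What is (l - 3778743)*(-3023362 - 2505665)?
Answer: 26288488703064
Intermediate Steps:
(l - 3778743)*(-3023362 - 2505665) = (-975889 - 3778743)*(-3023362 - 2505665) = -4754632*(-5529027) = 26288488703064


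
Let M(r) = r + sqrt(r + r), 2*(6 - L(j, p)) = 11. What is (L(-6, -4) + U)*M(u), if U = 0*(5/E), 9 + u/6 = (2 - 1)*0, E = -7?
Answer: -27 + 3*I*sqrt(3) ≈ -27.0 + 5.1962*I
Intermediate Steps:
L(j, p) = 1/2 (L(j, p) = 6 - 1/2*11 = 6 - 11/2 = 1/2)
u = -54 (u = -54 + 6*((2 - 1)*0) = -54 + 6*(1*0) = -54 + 6*0 = -54 + 0 = -54)
M(r) = r + sqrt(2)*sqrt(r) (M(r) = r + sqrt(2*r) = r + sqrt(2)*sqrt(r))
U = 0 (U = 0*(5/(-7)) = 0*(5*(-1/7)) = 0*(-5/7) = 0)
(L(-6, -4) + U)*M(u) = (1/2 + 0)*(-54 + sqrt(2)*sqrt(-54)) = (-54 + sqrt(2)*(3*I*sqrt(6)))/2 = (-54 + 6*I*sqrt(3))/2 = -27 + 3*I*sqrt(3)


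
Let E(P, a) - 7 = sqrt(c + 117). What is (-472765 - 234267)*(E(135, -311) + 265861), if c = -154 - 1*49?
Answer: -187977183776 - 707032*I*sqrt(86) ≈ -1.8798e+11 - 6.5567e+6*I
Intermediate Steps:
c = -203 (c = -154 - 49 = -203)
E(P, a) = 7 + I*sqrt(86) (E(P, a) = 7 + sqrt(-203 + 117) = 7 + sqrt(-86) = 7 + I*sqrt(86))
(-472765 - 234267)*(E(135, -311) + 265861) = (-472765 - 234267)*((7 + I*sqrt(86)) + 265861) = -707032*(265868 + I*sqrt(86)) = -187977183776 - 707032*I*sqrt(86)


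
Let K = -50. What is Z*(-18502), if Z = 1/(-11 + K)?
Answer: 18502/61 ≈ 303.31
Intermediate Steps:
Z = -1/61 (Z = 1/(-11 - 50) = 1/(-61) = -1/61 ≈ -0.016393)
Z*(-18502) = -1/61*(-18502) = 18502/61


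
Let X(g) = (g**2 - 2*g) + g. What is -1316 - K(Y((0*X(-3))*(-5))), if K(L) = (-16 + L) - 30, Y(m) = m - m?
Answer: -1270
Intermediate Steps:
X(g) = g**2 - g
Y(m) = 0
K(L) = -46 + L
-1316 - K(Y((0*X(-3))*(-5))) = -1316 - (-46 + 0) = -1316 - 1*(-46) = -1316 + 46 = -1270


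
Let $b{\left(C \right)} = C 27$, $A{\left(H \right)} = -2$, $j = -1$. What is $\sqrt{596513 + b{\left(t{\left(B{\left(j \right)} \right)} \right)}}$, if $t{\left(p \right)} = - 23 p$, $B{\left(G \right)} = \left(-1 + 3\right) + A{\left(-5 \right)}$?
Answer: $\sqrt{596513} \approx 772.34$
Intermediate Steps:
$B{\left(G \right)} = 0$ ($B{\left(G \right)} = \left(-1 + 3\right) - 2 = 2 - 2 = 0$)
$b{\left(C \right)} = 27 C$
$\sqrt{596513 + b{\left(t{\left(B{\left(j \right)} \right)} \right)}} = \sqrt{596513 + 27 \left(\left(-23\right) 0\right)} = \sqrt{596513 + 27 \cdot 0} = \sqrt{596513 + 0} = \sqrt{596513}$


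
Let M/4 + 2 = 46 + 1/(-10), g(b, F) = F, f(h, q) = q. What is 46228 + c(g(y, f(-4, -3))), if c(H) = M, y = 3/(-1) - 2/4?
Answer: 232018/5 ≈ 46404.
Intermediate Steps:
y = -7/2 (y = 3*(-1) - 2*¼ = -3 - ½ = -7/2 ≈ -3.5000)
M = 878/5 (M = -8 + 4*(46 + 1/(-10)) = -8 + 4*(46 - ⅒) = -8 + 4*(459/10) = -8 + 918/5 = 878/5 ≈ 175.60)
c(H) = 878/5
46228 + c(g(y, f(-4, -3))) = 46228 + 878/5 = 232018/5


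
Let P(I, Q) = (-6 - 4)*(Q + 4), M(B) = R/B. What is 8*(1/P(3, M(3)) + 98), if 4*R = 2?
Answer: 97976/125 ≈ 783.81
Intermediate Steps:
R = ½ (R = (¼)*2 = ½ ≈ 0.50000)
M(B) = 1/(2*B)
P(I, Q) = -40 - 10*Q (P(I, Q) = -10*(4 + Q) = -40 - 10*Q)
8*(1/P(3, M(3)) + 98) = 8*(1/(-40 - 5/3) + 98) = 8*(1/(-125/3) + 98) = 8*(-3/125 + 98) = 8*(12247/125) = 97976/125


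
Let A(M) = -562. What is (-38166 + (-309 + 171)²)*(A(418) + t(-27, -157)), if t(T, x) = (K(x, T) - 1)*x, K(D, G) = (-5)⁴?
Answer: 1884090660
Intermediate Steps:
K(D, G) = 625
t(T, x) = 624*x (t(T, x) = (625 - 1)*x = 624*x)
(-38166 + (-309 + 171)²)*(A(418) + t(-27, -157)) = (-38166 + (-309 + 171)²)*(-562 + 624*(-157)) = (-38166 + (-138)²)*(-562 - 97968) = (-38166 + 19044)*(-98530) = -19122*(-98530) = 1884090660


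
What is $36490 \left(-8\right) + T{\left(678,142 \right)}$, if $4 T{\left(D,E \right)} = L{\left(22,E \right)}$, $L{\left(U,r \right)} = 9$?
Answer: $- \frac{1167671}{4} \approx -2.9192 \cdot 10^{5}$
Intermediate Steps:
$T{\left(D,E \right)} = \frac{9}{4}$ ($T{\left(D,E \right)} = \frac{1}{4} \cdot 9 = \frac{9}{4}$)
$36490 \left(-8\right) + T{\left(678,142 \right)} = 36490 \left(-8\right) + \frac{9}{4} = -291920 + \frac{9}{4} = - \frac{1167671}{4}$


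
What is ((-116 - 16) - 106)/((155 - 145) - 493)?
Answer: 34/69 ≈ 0.49275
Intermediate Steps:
((-116 - 16) - 106)/((155 - 145) - 493) = (-132 - 106)/(10 - 493) = -238/(-483) = -238*(-1/483) = 34/69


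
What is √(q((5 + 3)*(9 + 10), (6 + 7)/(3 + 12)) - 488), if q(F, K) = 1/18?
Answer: I*√17566/6 ≈ 22.089*I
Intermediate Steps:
q(F, K) = 1/18
√(q((5 + 3)*(9 + 10), (6 + 7)/(3 + 12)) - 488) = √(1/18 - 488) = √(-8783/18) = I*√17566/6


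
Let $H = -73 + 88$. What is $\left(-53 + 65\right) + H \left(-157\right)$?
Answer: $-2343$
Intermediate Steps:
$H = 15$
$\left(-53 + 65\right) + H \left(-157\right) = \left(-53 + 65\right) + 15 \left(-157\right) = 12 - 2355 = -2343$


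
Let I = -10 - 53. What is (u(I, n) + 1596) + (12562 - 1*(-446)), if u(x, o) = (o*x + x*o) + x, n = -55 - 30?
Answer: 25251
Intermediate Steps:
I = -63
n = -85
u(x, o) = x + 2*o*x (u(x, o) = (o*x + o*x) + x = 2*o*x + x = x + 2*o*x)
(u(I, n) + 1596) + (12562 - 1*(-446)) = (-63*(1 + 2*(-85)) + 1596) + (12562 - 1*(-446)) = (-63*(1 - 170) + 1596) + (12562 + 446) = (-63*(-169) + 1596) + 13008 = (10647 + 1596) + 13008 = 12243 + 13008 = 25251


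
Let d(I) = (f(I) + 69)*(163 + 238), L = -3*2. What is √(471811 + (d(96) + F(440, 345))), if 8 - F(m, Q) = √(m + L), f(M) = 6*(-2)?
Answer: √(494676 - √434) ≈ 703.32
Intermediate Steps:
L = -6
f(M) = -12
d(I) = 22857 (d(I) = (-12 + 69)*(163 + 238) = 57*401 = 22857)
F(m, Q) = 8 - √(-6 + m) (F(m, Q) = 8 - √(m - 6) = 8 - √(-6 + m))
√(471811 + (d(96) + F(440, 345))) = √(471811 + (22857 + (8 - √(-6 + 440)))) = √(471811 + (22857 + (8 - √434))) = √(471811 + (22865 - √434)) = √(494676 - √434)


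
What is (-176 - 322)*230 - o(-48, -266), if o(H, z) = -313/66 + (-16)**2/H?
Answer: -7558975/66 ≈ -1.1453e+5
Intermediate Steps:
o(H, z) = -313/66 + 256/H (o(H, z) = -313*1/66 + 256/H = -313/66 + 256/H)
(-176 - 322)*230 - o(-48, -266) = (-176 - 322)*230 - (-313/66 + 256/(-48)) = -498*230 - (-313/66 + 256*(-1/48)) = -114540 - (-313/66 - 16/3) = -114540 - 1*(-665/66) = -114540 + 665/66 = -7558975/66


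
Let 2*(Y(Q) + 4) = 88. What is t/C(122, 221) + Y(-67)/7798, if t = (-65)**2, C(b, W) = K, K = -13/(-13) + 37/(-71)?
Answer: 1169603205/132566 ≈ 8822.8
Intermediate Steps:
Y(Q) = 40 (Y(Q) = -4 + (1/2)*88 = -4 + 44 = 40)
K = 34/71 (K = -13*(-1/13) + 37*(-1/71) = 1 - 37/71 = 34/71 ≈ 0.47887)
C(b, W) = 34/71
t = 4225
t/C(122, 221) + Y(-67)/7798 = 4225/(34/71) + 40/7798 = 4225*(71/34) + 40*(1/7798) = 299975/34 + 20/3899 = 1169603205/132566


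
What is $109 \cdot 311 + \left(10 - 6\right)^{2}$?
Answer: $33915$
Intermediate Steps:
$109 \cdot 311 + \left(10 - 6\right)^{2} = 33899 + 4^{2} = 33899 + 16 = 33915$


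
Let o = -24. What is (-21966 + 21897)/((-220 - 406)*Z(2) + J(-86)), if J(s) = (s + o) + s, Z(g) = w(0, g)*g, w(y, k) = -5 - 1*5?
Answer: -23/4108 ≈ -0.0055988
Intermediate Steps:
w(y, k) = -10 (w(y, k) = -5 - 5 = -10)
Z(g) = -10*g
J(s) = -24 + 2*s (J(s) = (s - 24) + s = (-24 + s) + s = -24 + 2*s)
(-21966 + 21897)/((-220 - 406)*Z(2) + J(-86)) = (-21966 + 21897)/((-220 - 406)*(-10*2) + (-24 + 2*(-86))) = -69/(-626*(-20) + (-24 - 172)) = -69/(12520 - 196) = -69/12324 = -69*1/12324 = -23/4108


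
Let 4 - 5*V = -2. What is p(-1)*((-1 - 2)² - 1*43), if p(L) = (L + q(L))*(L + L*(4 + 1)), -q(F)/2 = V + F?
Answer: -1428/5 ≈ -285.60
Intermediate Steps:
V = 6/5 (V = ⅘ - ⅕*(-2) = ⅘ + ⅖ = 6/5 ≈ 1.2000)
q(F) = -12/5 - 2*F (q(F) = -2*(6/5 + F) = -12/5 - 2*F)
p(L) = 6*L*(-12/5 - L) (p(L) = (L + (-12/5 - 2*L))*(L + L*(4 + 1)) = (-12/5 - L)*(L + L*5) = (-12/5 - L)*(L + 5*L) = (-12/5 - L)*(6*L) = 6*L*(-12/5 - L))
p(-1)*((-1 - 2)² - 1*43) = (-6/5*(-1)*(12 + 5*(-1)))*((-1 - 2)² - 1*43) = (-6/5*(-1)*(12 - 5))*((-3)² - 43) = (-6/5*(-1)*7)*(9 - 43) = (42/5)*(-34) = -1428/5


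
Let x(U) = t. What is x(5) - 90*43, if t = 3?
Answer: -3867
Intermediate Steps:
x(U) = 3
x(5) - 90*43 = 3 - 90*43 = 3 - 3870 = -3867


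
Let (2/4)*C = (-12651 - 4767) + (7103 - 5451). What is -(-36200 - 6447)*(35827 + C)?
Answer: 183168865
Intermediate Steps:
C = -31532 (C = 2*((-12651 - 4767) + (7103 - 5451)) = 2*(-17418 + 1652) = 2*(-15766) = -31532)
-(-36200 - 6447)*(35827 + C) = -(-36200 - 6447)*(35827 - 31532) = -(-42647)*4295 = -1*(-183168865) = 183168865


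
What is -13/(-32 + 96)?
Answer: -13/64 ≈ -0.20313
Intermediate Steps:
-13/(-32 + 96) = -13/64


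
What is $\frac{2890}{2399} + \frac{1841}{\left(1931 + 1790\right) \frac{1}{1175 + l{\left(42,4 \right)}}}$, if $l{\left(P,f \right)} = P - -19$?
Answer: $\frac{5469620614}{8926679} \approx 612.73$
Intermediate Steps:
$l{\left(P,f \right)} = 19 + P$ ($l{\left(P,f \right)} = P + 19 = 19 + P$)
$\frac{2890}{2399} + \frac{1841}{\left(1931 + 1790\right) \frac{1}{1175 + l{\left(42,4 \right)}}} = \frac{2890}{2399} + \frac{1841}{\left(1931 + 1790\right) \frac{1}{1175 + \left(19 + 42\right)}} = 2890 \cdot \frac{1}{2399} + \frac{1841}{3721 \frac{1}{1175 + 61}} = \frac{2890}{2399} + \frac{1841}{3721 \cdot \frac{1}{1236}} = \frac{2890}{2399} + \frac{1841}{\frac{3721}{1236}} = \frac{2890}{2399} + 1841 \cdot \frac{1236}{3721} = \frac{2890}{2399} + \frac{2275476}{3721} = \frac{5469620614}{8926679}$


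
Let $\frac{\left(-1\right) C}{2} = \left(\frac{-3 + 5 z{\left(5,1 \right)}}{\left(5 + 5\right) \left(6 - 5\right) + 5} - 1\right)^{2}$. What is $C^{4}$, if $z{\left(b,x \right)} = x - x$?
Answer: $\frac{26873856}{390625} \approx 68.797$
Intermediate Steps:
$z{\left(b,x \right)} = 0$
$C = - \frac{72}{25}$ ($C = - 2 \left(\frac{-3 + 5 \cdot 0}{\left(5 + 5\right) \left(6 - 5\right) + 5} - 1\right)^{2} = - 2 \left(\frac{-3 + 0}{10 \cdot 1 + 5} - 1\right)^{2} = - 2 \left(- \frac{3}{10 + 5} - 1\right)^{2} = - 2 \left(- \frac{3}{15} - 1\right)^{2} = - 2 \left(\left(-3\right) \frac{1}{15} - 1\right)^{2} = - 2 \left(- \frac{1}{5} - 1\right)^{2} = - 2 \left(- \frac{6}{5}\right)^{2} = \left(-2\right) \frac{36}{25} = - \frac{72}{25} \approx -2.88$)
$C^{4} = \left(- \frac{72}{25}\right)^{4} = \frac{26873856}{390625}$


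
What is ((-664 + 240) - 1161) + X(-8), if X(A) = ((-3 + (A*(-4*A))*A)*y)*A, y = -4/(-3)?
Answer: -70195/3 ≈ -23398.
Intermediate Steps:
y = 4/3 (y = -4*(-⅓) = 4/3 ≈ 1.3333)
X(A) = A*(-4 - 16*A³/3) (X(A) = ((-3 + (A*(-4*A))*A)*(4/3))*A = ((-3 + (-4*A²)*A)*(4/3))*A = ((-3 - 4*A³)*(4/3))*A = (-4 - 16*A³/3)*A = A*(-4 - 16*A³/3))
((-664 + 240) - 1161) + X(-8) = ((-664 + 240) - 1161) + (-4*(-8) - 16/3*(-8)⁴) = (-424 - 1161) + (32 - 16/3*4096) = -1585 + (32 - 65536/3) = -1585 - 65440/3 = -70195/3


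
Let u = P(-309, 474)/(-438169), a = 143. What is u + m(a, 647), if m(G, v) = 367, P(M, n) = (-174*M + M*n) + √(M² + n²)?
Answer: 160900723/438169 - 3*√35573/438169 ≈ 367.21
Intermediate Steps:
P(M, n) = √(M² + n²) - 174*M + M*n
u = 92700/438169 - 3*√35573/438169 (u = (√((-309)² + 474²) - 174*(-309) - 309*474)/(-438169) = (√(95481 + 224676) + 53766 - 146466)*(-1/438169) = (√320157 + 53766 - 146466)*(-1/438169) = (3*√35573 + 53766 - 146466)*(-1/438169) = (-92700 + 3*√35573)*(-1/438169) = 92700/438169 - 3*√35573/438169 ≈ 0.21027)
u + m(a, 647) = (92700/438169 - 3*√35573/438169) + 367 = 160900723/438169 - 3*√35573/438169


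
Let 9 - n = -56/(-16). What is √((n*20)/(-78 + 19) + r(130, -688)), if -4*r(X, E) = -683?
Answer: √2351563/118 ≈ 12.996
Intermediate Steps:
r(X, E) = 683/4 (r(X, E) = -¼*(-683) = 683/4)
n = 11/2 (n = 9 - (-56)/(-16) = 9 - (-56)*(-1)/16 = 9 - 1*7/2 = 9 - 7/2 = 11/2 ≈ 5.5000)
√((n*20)/(-78 + 19) + r(130, -688)) = √(((11/2)*20)/(-78 + 19) + 683/4) = √(110/(-59) + 683/4) = √(110*(-1/59) + 683/4) = √(-110/59 + 683/4) = √(39857/236) = √2351563/118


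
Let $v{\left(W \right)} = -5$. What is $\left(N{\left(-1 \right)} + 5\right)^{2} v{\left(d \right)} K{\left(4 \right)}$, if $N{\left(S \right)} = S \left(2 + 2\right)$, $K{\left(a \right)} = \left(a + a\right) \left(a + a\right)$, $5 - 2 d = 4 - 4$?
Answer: $-320$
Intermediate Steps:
$d = \frac{5}{2}$ ($d = \frac{5}{2} - \frac{4 - 4}{2} = \frac{5}{2} - 0 = \frac{5}{2} + 0 = \frac{5}{2} \approx 2.5$)
$K{\left(a \right)} = 4 a^{2}$ ($K{\left(a \right)} = 2 a 2 a = 4 a^{2}$)
$N{\left(S \right)} = 4 S$ ($N{\left(S \right)} = S 4 = 4 S$)
$\left(N{\left(-1 \right)} + 5\right)^{2} v{\left(d \right)} K{\left(4 \right)} = \left(4 \left(-1\right) + 5\right)^{2} \left(-5\right) 4 \cdot 4^{2} = \left(-4 + 5\right)^{2} \left(-5\right) 4 \cdot 16 = 1^{2} \left(-5\right) 64 = 1 \left(-5\right) 64 = \left(-5\right) 64 = -320$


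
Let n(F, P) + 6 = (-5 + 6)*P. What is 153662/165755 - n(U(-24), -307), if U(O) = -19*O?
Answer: 52034977/165755 ≈ 313.93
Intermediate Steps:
n(F, P) = -6 + P (n(F, P) = -6 + (-5 + 6)*P = -6 + 1*P = -6 + P)
153662/165755 - n(U(-24), -307) = 153662/165755 - (-6 - 307) = 153662*(1/165755) - 1*(-313) = 153662/165755 + 313 = 52034977/165755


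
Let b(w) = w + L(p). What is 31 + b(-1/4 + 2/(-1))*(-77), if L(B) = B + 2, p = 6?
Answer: -1647/4 ≈ -411.75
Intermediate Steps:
L(B) = 2 + B
b(w) = 8 + w (b(w) = w + (2 + 6) = w + 8 = 8 + w)
31 + b(-1/4 + 2/(-1))*(-77) = 31 + (8 + (-1/4 + 2/(-1)))*(-77) = 31 + (8 + (-1*1/4 + 2*(-1)))*(-77) = 31 + (8 + (-1/4 - 2))*(-77) = 31 + (8 - 9/4)*(-77) = 31 + (23/4)*(-77) = 31 - 1771/4 = -1647/4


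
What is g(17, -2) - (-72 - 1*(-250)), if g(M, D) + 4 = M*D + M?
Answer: -199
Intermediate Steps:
g(M, D) = -4 + M + D*M (g(M, D) = -4 + (M*D + M) = -4 + (D*M + M) = -4 + (M + D*M) = -4 + M + D*M)
g(17, -2) - (-72 - 1*(-250)) = (-4 + 17 - 2*17) - (-72 - 1*(-250)) = (-4 + 17 - 34) - (-72 + 250) = -21 - 1*178 = -21 - 178 = -199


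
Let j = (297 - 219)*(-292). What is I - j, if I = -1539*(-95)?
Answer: 168981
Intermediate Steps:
j = -22776 (j = 78*(-292) = -22776)
I = 146205
I - j = 146205 - 1*(-22776) = 146205 + 22776 = 168981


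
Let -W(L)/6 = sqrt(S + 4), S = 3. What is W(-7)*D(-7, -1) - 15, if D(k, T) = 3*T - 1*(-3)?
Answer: -15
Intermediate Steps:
D(k, T) = 3 + 3*T (D(k, T) = 3*T + 3 = 3 + 3*T)
W(L) = -6*sqrt(7) (W(L) = -6*sqrt(3 + 4) = -6*sqrt(7))
W(-7)*D(-7, -1) - 15 = (-6*sqrt(7))*(3 + 3*(-1)) - 15 = (-6*sqrt(7))*(3 - 3) - 15 = -6*sqrt(7)*0 - 15 = 0 - 15 = -15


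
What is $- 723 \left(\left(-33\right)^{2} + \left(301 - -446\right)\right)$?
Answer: $-1327428$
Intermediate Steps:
$- 723 \left(\left(-33\right)^{2} + \left(301 - -446\right)\right) = - 723 \left(1089 + \left(301 + 446\right)\right) = - 723 \left(1089 + 747\right) = \left(-723\right) 1836 = -1327428$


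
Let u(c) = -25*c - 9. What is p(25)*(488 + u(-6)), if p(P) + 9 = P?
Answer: 10064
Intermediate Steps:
u(c) = -9 - 25*c
p(P) = -9 + P
p(25)*(488 + u(-6)) = (-9 + 25)*(488 + (-9 - 25*(-6))) = 16*(488 + (-9 + 150)) = 16*(488 + 141) = 16*629 = 10064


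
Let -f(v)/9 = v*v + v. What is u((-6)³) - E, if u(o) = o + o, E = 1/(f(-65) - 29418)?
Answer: -28882655/66858 ≈ -432.00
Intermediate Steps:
f(v) = -9*v - 9*v² (f(v) = -9*(v*v + v) = -9*(v² + v) = -9*(v + v²) = -9*v - 9*v²)
E = -1/66858 (E = 1/(-9*(-65)*(1 - 65) - 29418) = 1/(-9*(-65)*(-64) - 29418) = 1/(-37440 - 29418) = 1/(-66858) = -1/66858 ≈ -1.4957e-5)
u(o) = 2*o
u((-6)³) - E = 2*(-6)³ - 1*(-1/66858) = 2*(-216) + 1/66858 = -432 + 1/66858 = -28882655/66858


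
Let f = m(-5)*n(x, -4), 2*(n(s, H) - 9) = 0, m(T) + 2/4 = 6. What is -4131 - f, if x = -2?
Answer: -8361/2 ≈ -4180.5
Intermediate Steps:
m(T) = 11/2 (m(T) = -1/2 + 6 = 11/2)
n(s, H) = 9 (n(s, H) = 9 + (1/2)*0 = 9 + 0 = 9)
f = 99/2 (f = (11/2)*9 = 99/2 ≈ 49.500)
-4131 - f = -4131 - 1*99/2 = -4131 - 99/2 = -8361/2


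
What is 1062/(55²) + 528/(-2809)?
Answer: 1385958/8497225 ≈ 0.16311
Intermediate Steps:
1062/(55²) + 528/(-2809) = 1062/3025 + 528*(-1/2809) = 1062*(1/3025) - 528/2809 = 1062/3025 - 528/2809 = 1385958/8497225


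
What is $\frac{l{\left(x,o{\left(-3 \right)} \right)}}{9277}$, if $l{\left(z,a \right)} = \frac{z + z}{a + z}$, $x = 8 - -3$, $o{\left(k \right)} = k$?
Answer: $\frac{11}{37108} \approx 0.00029643$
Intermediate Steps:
$x = 11$ ($x = 8 + 3 = 11$)
$l{\left(z,a \right)} = \frac{2 z}{a + z}$
$\frac{l{\left(x,o{\left(-3 \right)} \right)}}{9277} = \frac{2 \cdot 11 \frac{1}{-3 + 11}}{9277} = 2 \cdot 11 \cdot \frac{1}{8} \cdot \frac{1}{9277} = \frac{11}{4} \cdot \frac{1}{9277} = \frac{11}{37108}$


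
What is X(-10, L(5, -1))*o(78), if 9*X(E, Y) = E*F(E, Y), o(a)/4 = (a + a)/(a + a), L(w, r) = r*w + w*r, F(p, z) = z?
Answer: 400/9 ≈ 44.444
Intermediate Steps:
L(w, r) = 2*r*w (L(w, r) = r*w + r*w = 2*r*w)
o(a) = 4 (o(a) = 4*((a + a)/(a + a)) = 4*((2*a)/((2*a))) = 4*((2*a)*(1/(2*a))) = 4*1 = 4)
X(E, Y) = E*Y/9 (X(E, Y) = (E*Y)/9 = E*Y/9)
X(-10, L(5, -1))*o(78) = ((1/9)*(-10)*(2*(-1)*5))*4 = ((1/9)*(-10)*(-10))*4 = (100/9)*4 = 400/9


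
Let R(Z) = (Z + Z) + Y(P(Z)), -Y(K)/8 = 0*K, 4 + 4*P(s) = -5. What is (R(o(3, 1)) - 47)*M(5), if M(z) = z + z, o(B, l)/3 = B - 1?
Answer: -350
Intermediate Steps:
P(s) = -9/4 (P(s) = -1 + (¼)*(-5) = -1 - 5/4 = -9/4)
o(B, l) = -3 + 3*B (o(B, l) = 3*(B - 1) = 3*(-1 + B) = -3 + 3*B)
Y(K) = 0 (Y(K) = -0*K = -8*0 = 0)
R(Z) = 2*Z (R(Z) = (Z + Z) + 0 = 2*Z + 0 = 2*Z)
M(z) = 2*z
(R(o(3, 1)) - 47)*M(5) = (2*(-3 + 3*3) - 47)*(2*5) = (2*(-3 + 9) - 47)*10 = (2*6 - 47)*10 = (12 - 47)*10 = -35*10 = -350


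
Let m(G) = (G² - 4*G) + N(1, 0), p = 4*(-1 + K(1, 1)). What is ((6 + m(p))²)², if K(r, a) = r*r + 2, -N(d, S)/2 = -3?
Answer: 3748096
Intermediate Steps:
N(d, S) = 6 (N(d, S) = -2*(-3) = 6)
K(r, a) = 2 + r² (K(r, a) = r² + 2 = 2 + r²)
p = 8 (p = 4*(-1 + (2 + 1²)) = 4*(-1 + (2 + 1)) = 4*(-1 + 3) = 4*2 = 8)
m(G) = 6 + G² - 4*G (m(G) = (G² - 4*G) + 6 = 6 + G² - 4*G)
((6 + m(p))²)² = ((6 + (6 + 8² - 4*8))²)² = ((6 + (6 + 64 - 32))²)² = ((6 + 38)²)² = (44²)² = 1936² = 3748096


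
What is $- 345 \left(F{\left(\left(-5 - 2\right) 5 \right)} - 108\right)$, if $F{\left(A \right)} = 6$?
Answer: $35190$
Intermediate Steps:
$- 345 \left(F{\left(\left(-5 - 2\right) 5 \right)} - 108\right) = - 345 \left(6 - 108\right) = \left(-345\right) \left(-102\right) = 35190$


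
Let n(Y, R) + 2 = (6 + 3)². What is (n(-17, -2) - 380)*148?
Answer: -44548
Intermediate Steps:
n(Y, R) = 79 (n(Y, R) = -2 + (6 + 3)² = -2 + 9² = -2 + 81 = 79)
(n(-17, -2) - 380)*148 = (79 - 380)*148 = -301*148 = -44548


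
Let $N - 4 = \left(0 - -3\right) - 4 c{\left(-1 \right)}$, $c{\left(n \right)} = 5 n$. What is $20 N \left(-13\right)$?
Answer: $-7020$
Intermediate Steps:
$N = 27$ ($N = 4 + \left(\left(0 - -3\right) - 4 \cdot 5 \left(-1\right)\right) = 4 + \left(\left(0 + 3\right) - -20\right) = 4 + \left(3 + 20\right) = 4 + 23 = 27$)
$20 N \left(-13\right) = 20 \cdot 27 \left(-13\right) = 540 \left(-13\right) = -7020$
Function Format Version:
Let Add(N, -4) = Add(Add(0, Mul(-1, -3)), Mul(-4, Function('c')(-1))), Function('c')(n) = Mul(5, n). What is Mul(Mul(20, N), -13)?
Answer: -7020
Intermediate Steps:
N = 27 (N = Add(4, Add(Add(0, Mul(-1, -3)), Mul(-4, Mul(5, -1)))) = Add(4, Add(Add(0, 3), Mul(-4, -5))) = Add(4, Add(3, 20)) = Add(4, 23) = 27)
Mul(Mul(20, N), -13) = Mul(Mul(20, 27), -13) = Mul(540, -13) = -7020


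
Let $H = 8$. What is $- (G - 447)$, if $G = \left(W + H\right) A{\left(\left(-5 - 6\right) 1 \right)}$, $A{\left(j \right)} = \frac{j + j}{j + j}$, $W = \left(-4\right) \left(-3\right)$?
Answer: $427$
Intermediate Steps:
$W = 12$
$A{\left(j \right)} = 1$ ($A{\left(j \right)} = \frac{2 j}{2 j} = 2 j \frac{1}{2 j} = 1$)
$G = 20$ ($G = \left(12 + 8\right) 1 = 20 \cdot 1 = 20$)
$- (G - 447) = - (20 - 447) = \left(-1\right) \left(-427\right) = 427$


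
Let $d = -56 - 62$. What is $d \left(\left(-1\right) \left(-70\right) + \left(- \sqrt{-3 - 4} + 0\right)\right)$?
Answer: $-8260 + 118 i \sqrt{7} \approx -8260.0 + 312.2 i$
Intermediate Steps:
$d = -118$
$d \left(\left(-1\right) \left(-70\right) + \left(- \sqrt{-3 - 4} + 0\right)\right) = - 118 \left(\left(-1\right) \left(-70\right) + \left(- \sqrt{-3 - 4} + 0\right)\right) = - 118 \left(70 + \left(- \sqrt{-7} + 0\right)\right) = - 118 \left(70 + \left(- i \sqrt{7} + 0\right)\right) = - 118 \left(70 - i \sqrt{7}\right) = -8260 + 118 i \sqrt{7}$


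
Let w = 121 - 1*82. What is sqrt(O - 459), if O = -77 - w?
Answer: 5*I*sqrt(23) ≈ 23.979*I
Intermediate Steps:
w = 39 (w = 121 - 82 = 39)
O = -116 (O = -77 - 1*39 = -77 - 39 = -116)
sqrt(O - 459) = sqrt(-116 - 459) = sqrt(-575) = 5*I*sqrt(23)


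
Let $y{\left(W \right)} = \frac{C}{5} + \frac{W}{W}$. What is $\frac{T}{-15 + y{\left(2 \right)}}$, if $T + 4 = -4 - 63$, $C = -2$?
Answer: $\frac{355}{72} \approx 4.9306$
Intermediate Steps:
$y{\left(W \right)} = \frac{3}{5}$ ($y{\left(W \right)} = - \frac{2}{5} + \frac{W}{W} = \left(-2\right) \frac{1}{5} + 1 = - \frac{2}{5} + 1 = \frac{3}{5}$)
$T = -71$ ($T = -4 - 67 = -71$)
$\frac{T}{-15 + y{\left(2 \right)}} = \frac{1}{-15 + \frac{3}{5}} \left(-71\right) = \frac{1}{- \frac{72}{5}} \left(-71\right) = \left(- \frac{5}{72}\right) \left(-71\right) = \frac{355}{72}$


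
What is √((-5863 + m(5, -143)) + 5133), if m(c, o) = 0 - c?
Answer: 7*I*√15 ≈ 27.111*I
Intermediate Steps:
m(c, o) = -c
√((-5863 + m(5, -143)) + 5133) = √((-5863 - 1*5) + 5133) = √((-5863 - 5) + 5133) = √(-5868 + 5133) = √(-735) = 7*I*√15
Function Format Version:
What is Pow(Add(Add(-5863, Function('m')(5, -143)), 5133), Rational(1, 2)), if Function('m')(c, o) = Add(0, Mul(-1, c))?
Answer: Mul(7, I, Pow(15, Rational(1, 2))) ≈ Mul(27.111, I)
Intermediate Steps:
Function('m')(c, o) = Mul(-1, c)
Pow(Add(Add(-5863, Function('m')(5, -143)), 5133), Rational(1, 2)) = Pow(Add(Add(-5863, Mul(-1, 5)), 5133), Rational(1, 2)) = Pow(Add(Add(-5863, -5), 5133), Rational(1, 2)) = Pow(Add(-5868, 5133), Rational(1, 2)) = Pow(-735, Rational(1, 2)) = Mul(7, I, Pow(15, Rational(1, 2)))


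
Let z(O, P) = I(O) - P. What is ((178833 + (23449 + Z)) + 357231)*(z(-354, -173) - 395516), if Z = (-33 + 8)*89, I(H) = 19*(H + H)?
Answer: -227816547960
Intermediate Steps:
I(H) = 38*H (I(H) = 19*(2*H) = 38*H)
Z = -2225 (Z = -25*89 = -2225)
z(O, P) = -P + 38*O (z(O, P) = 38*O - P = -P + 38*O)
((178833 + (23449 + Z)) + 357231)*(z(-354, -173) - 395516) = ((178833 + (23449 - 2225)) + 357231)*((-1*(-173) + 38*(-354)) - 395516) = ((178833 + 21224) + 357231)*((173 - 13452) - 395516) = (200057 + 357231)*(-13279 - 395516) = 557288*(-408795) = -227816547960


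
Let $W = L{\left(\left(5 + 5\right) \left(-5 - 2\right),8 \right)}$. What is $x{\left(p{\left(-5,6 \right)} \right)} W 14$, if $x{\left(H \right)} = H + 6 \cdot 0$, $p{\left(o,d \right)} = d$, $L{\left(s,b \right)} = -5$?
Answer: $-420$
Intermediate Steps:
$W = -5$
$x{\left(H \right)} = H$ ($x{\left(H \right)} = H + 0 = H$)
$x{\left(p{\left(-5,6 \right)} \right)} W 14 = 6 \left(-5\right) 14 = \left(-30\right) 14 = -420$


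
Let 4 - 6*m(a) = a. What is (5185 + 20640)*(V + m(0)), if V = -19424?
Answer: -1504822750/3 ≈ -5.0161e+8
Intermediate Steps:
m(a) = 2/3 - a/6
(5185 + 20640)*(V + m(0)) = (5185 + 20640)*(-19424 + (2/3 - 1/6*0)) = 25825*(-19424 + (2/3 + 0)) = 25825*(-19424 + 2/3) = 25825*(-58270/3) = -1504822750/3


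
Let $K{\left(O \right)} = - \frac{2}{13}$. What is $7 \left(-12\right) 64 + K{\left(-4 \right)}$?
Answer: $- \frac{69890}{13} \approx -5376.2$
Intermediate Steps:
$K{\left(O \right)} = - \frac{2}{13}$ ($K{\left(O \right)} = \left(-2\right) \frac{1}{13} = - \frac{2}{13}$)
$7 \left(-12\right) 64 + K{\left(-4 \right)} = 7 \left(-12\right) 64 - \frac{2}{13} = \left(-84\right) 64 - \frac{2}{13} = -5376 - \frac{2}{13} = - \frac{69890}{13}$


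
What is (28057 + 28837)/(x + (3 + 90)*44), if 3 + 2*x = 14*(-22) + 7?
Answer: 28447/1970 ≈ 14.440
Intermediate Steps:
x = -152 (x = -3/2 + (14*(-22) + 7)/2 = -3/2 + (-308 + 7)/2 = -3/2 + (1/2)*(-301) = -3/2 - 301/2 = -152)
(28057 + 28837)/(x + (3 + 90)*44) = (28057 + 28837)/(-152 + (3 + 90)*44) = 56894/(-152 + 93*44) = 56894/(-152 + 4092) = 56894/3940 = 56894*(1/3940) = 28447/1970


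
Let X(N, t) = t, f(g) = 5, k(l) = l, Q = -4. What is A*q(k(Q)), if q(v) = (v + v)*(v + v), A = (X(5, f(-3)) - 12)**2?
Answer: 3136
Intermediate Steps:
A = 49 (A = (5 - 12)**2 = (-7)**2 = 49)
q(v) = 4*v**2 (q(v) = (2*v)*(2*v) = 4*v**2)
A*q(k(Q)) = 49*(4*(-4)**2) = 49*(4*16) = 49*64 = 3136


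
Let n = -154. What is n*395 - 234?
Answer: -61064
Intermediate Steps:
n*395 - 234 = -154*395 - 234 = -60830 - 234 = -61064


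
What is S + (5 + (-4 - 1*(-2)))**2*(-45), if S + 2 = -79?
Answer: -486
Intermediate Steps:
S = -81 (S = -2 - 79 = -81)
S + (5 + (-4 - 1*(-2)))**2*(-45) = -81 + (5 + (-4 - 1*(-2)))**2*(-45) = -81 + (5 + (-4 + 2))**2*(-45) = -81 + (5 - 2)**2*(-45) = -81 + 3**2*(-45) = -81 + 9*(-45) = -81 - 405 = -486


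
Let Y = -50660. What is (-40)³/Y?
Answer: 3200/2533 ≈ 1.2633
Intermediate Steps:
(-40)³/Y = (-40)³/(-50660) = -64000*(-1/50660) = 3200/2533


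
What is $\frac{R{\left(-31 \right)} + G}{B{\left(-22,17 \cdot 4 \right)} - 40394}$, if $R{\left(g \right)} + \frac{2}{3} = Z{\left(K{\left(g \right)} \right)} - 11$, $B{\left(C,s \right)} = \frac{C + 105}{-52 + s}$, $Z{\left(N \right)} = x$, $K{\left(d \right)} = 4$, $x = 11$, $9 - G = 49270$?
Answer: $\frac{2364560}{1938663} \approx 1.2197$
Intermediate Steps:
$G = -49261$ ($G = 9 - 49270 = -49261$)
$Z{\left(N \right)} = 11$
$B{\left(C,s \right)} = \frac{105 + C}{-52 + s}$
$R{\left(g \right)} = - \frac{2}{3}$ ($R{\left(g \right)} = - \frac{2}{3} + \left(11 - 11\right) = - \frac{2}{3} + 0 = - \frac{2}{3}$)
$\frac{R{\left(-31 \right)} + G}{B{\left(-22,17 \cdot 4 \right)} - 40394} = \frac{- \frac{2}{3} - 49261}{\frac{105 - 22}{-52 + 17 \cdot 4} - 40394} = - \frac{147785}{3 \left(\frac{1}{-52 + 68} \cdot 83 - 40394\right)} = - \frac{147785}{3 \left(\frac{1}{16} \cdot 83 - 40394\right)} = - \frac{147785}{3 \left(\frac{83}{16} - 40394\right)} = - \frac{147785}{3 \left(- \frac{646221}{16}\right)} = \left(- \frac{147785}{3}\right) \left(- \frac{16}{646221}\right) = \frac{2364560}{1938663}$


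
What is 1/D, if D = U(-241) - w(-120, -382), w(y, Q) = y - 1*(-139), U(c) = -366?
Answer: -1/385 ≈ -0.0025974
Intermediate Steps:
w(y, Q) = 139 + y (w(y, Q) = y + 139 = 139 + y)
D = -385 (D = -366 - (139 - 120) = -366 - 1*19 = -366 - 19 = -385)
1/D = 1/(-385) = -1/385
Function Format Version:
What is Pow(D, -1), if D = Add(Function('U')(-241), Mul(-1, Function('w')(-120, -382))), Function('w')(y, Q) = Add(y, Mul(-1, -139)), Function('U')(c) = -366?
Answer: Rational(-1, 385) ≈ -0.0025974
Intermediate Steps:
Function('w')(y, Q) = Add(139, y) (Function('w')(y, Q) = Add(y, 139) = Add(139, y))
D = -385 (D = Add(-366, Mul(-1, Add(139, -120))) = Add(-366, Mul(-1, 19)) = Add(-366, -19) = -385)
Pow(D, -1) = Pow(-385, -1) = Rational(-1, 385)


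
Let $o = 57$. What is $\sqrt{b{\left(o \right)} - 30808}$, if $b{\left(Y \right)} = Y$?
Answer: $i \sqrt{30751} \approx 175.36 i$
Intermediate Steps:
$\sqrt{b{\left(o \right)} - 30808} = \sqrt{57 - 30808} = \sqrt{-30751} = i \sqrt{30751}$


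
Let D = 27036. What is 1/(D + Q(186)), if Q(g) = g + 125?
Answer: 1/27347 ≈ 3.6567e-5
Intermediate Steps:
Q(g) = 125 + g
1/(D + Q(186)) = 1/(27036 + (125 + 186)) = 1/(27036 + 311) = 1/27347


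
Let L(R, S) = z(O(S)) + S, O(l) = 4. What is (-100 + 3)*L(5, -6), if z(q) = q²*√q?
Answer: -2522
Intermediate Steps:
z(q) = q^(5/2)
L(R, S) = 32 + S (L(R, S) = 4^(5/2) + S = 32 + S)
(-100 + 3)*L(5, -6) = (-100 + 3)*(32 - 6) = -97*26 = -2522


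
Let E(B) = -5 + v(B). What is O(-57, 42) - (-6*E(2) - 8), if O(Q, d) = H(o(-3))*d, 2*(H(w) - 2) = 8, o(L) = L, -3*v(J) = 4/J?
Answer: 226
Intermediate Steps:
v(J) = -4/(3*J)
E(B) = -5 - 4/(3*B)
H(w) = 6 (H(w) = 2 + (½)*8 = 2 + 4 = 6)
O(Q, d) = 6*d
O(-57, 42) - (-6*E(2) - 8) = 6*42 - (-6*(-5 - 4/3/2) - 8) = 252 - (-6*(-5 - 4/3*½) - 8) = 252 - (-6*(-5 - ⅔) - 8) = 252 - (-6*(-17/3) - 8) = 252 - (34 - 8) = 252 - 1*26 = 252 - 26 = 226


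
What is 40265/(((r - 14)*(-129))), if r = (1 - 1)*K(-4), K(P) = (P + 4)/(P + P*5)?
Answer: 40265/1806 ≈ 22.295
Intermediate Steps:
K(P) = (4 + P)/(6*P) (K(P) = (4 + P)/(P + 5*P) = (4 + P)/((6*P)) = (4 + P)*(1/(6*P)) = (4 + P)/(6*P))
r = 0 (r = (1 - 1)*((⅙)*(4 - 4)/(-4)) = 0*((⅙)*(-¼)*0) = 0*0 = 0)
40265/(((r - 14)*(-129))) = 40265/(((0 - 14)*(-129))) = 40265/((-14*(-129))) = 40265/1806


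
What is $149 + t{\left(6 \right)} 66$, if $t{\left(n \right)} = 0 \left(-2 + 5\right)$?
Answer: $149$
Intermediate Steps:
$t{\left(n \right)} = 0$ ($t{\left(n \right)} = 0 \cdot 3 = 0$)
$149 + t{\left(6 \right)} 66 = 149 + 0 \cdot 66 = 149 + 0 = 149$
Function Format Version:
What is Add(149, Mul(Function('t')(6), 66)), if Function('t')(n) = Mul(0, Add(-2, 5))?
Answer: 149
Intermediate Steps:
Function('t')(n) = 0 (Function('t')(n) = Mul(0, 3) = 0)
Add(149, Mul(Function('t')(6), 66)) = Add(149, Mul(0, 66)) = Add(149, 0) = 149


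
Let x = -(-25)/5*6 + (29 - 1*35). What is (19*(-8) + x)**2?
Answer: 16384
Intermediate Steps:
x = 24 (x = -(-25)/5*6 + (29 - 35) = -5*(-1)*6 - 6 = 5*6 - 6 = 30 - 6 = 24)
(19*(-8) + x)**2 = (19*(-8) + 24)**2 = (-152 + 24)**2 = (-128)**2 = 16384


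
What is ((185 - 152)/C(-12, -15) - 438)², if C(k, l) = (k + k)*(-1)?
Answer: 12201049/64 ≈ 1.9064e+5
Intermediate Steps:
C(k, l) = -2*k (C(k, l) = (2*k)*(-1) = -2*k)
((185 - 152)/C(-12, -15) - 438)² = ((185 - 152)/((-2*(-12))) - 438)² = (33/24 - 438)² = (33*(1/24) - 438)² = (11/8 - 438)² = (-3493/8)² = 12201049/64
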